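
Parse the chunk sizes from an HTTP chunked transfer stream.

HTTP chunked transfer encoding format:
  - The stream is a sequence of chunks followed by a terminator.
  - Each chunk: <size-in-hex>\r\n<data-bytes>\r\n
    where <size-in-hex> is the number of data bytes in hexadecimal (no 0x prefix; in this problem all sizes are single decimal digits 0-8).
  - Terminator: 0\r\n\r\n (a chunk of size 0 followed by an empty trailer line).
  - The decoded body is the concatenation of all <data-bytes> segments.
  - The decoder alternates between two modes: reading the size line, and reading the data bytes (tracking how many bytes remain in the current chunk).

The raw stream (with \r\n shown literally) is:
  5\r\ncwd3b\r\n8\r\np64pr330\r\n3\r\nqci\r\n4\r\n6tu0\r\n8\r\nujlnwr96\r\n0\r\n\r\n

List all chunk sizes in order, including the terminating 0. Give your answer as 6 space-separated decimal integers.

Chunk 1: stream[0..1]='5' size=0x5=5, data at stream[3..8]='cwd3b' -> body[0..5], body so far='cwd3b'
Chunk 2: stream[10..11]='8' size=0x8=8, data at stream[13..21]='p64pr330' -> body[5..13], body so far='cwd3bp64pr330'
Chunk 3: stream[23..24]='3' size=0x3=3, data at stream[26..29]='qci' -> body[13..16], body so far='cwd3bp64pr330qci'
Chunk 4: stream[31..32]='4' size=0x4=4, data at stream[34..38]='6tu0' -> body[16..20], body so far='cwd3bp64pr330qci6tu0'
Chunk 5: stream[40..41]='8' size=0x8=8, data at stream[43..51]='ujlnwr96' -> body[20..28], body so far='cwd3bp64pr330qci6tu0ujlnwr96'
Chunk 6: stream[53..54]='0' size=0 (terminator). Final body='cwd3bp64pr330qci6tu0ujlnwr96' (28 bytes)

Answer: 5 8 3 4 8 0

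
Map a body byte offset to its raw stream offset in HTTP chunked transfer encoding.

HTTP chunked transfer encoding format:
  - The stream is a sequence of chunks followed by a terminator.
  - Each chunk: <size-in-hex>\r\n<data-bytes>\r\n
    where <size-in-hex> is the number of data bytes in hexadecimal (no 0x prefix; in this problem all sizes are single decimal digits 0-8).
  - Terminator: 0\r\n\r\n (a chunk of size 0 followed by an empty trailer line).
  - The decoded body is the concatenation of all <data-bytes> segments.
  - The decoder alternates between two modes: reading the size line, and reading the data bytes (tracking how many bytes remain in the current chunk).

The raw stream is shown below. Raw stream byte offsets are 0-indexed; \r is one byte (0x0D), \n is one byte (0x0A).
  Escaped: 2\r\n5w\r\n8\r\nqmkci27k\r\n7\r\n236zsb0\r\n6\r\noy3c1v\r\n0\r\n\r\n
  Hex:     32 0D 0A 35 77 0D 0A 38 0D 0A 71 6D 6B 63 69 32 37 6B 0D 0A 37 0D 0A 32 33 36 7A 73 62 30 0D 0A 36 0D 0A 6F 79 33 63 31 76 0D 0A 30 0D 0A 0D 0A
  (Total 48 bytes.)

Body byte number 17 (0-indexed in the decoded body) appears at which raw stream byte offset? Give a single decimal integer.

Chunk 1: stream[0..1]='2' size=0x2=2, data at stream[3..5]='5w' -> body[0..2], body so far='5w'
Chunk 2: stream[7..8]='8' size=0x8=8, data at stream[10..18]='qmkci27k' -> body[2..10], body so far='5wqmkci27k'
Chunk 3: stream[20..21]='7' size=0x7=7, data at stream[23..30]='236zsb0' -> body[10..17], body so far='5wqmkci27k236zsb0'
Chunk 4: stream[32..33]='6' size=0x6=6, data at stream[35..41]='oy3c1v' -> body[17..23], body so far='5wqmkci27k236zsb0oy3c1v'
Chunk 5: stream[43..44]='0' size=0 (terminator). Final body='5wqmkci27k236zsb0oy3c1v' (23 bytes)
Body byte 17 at stream offset 35

Answer: 35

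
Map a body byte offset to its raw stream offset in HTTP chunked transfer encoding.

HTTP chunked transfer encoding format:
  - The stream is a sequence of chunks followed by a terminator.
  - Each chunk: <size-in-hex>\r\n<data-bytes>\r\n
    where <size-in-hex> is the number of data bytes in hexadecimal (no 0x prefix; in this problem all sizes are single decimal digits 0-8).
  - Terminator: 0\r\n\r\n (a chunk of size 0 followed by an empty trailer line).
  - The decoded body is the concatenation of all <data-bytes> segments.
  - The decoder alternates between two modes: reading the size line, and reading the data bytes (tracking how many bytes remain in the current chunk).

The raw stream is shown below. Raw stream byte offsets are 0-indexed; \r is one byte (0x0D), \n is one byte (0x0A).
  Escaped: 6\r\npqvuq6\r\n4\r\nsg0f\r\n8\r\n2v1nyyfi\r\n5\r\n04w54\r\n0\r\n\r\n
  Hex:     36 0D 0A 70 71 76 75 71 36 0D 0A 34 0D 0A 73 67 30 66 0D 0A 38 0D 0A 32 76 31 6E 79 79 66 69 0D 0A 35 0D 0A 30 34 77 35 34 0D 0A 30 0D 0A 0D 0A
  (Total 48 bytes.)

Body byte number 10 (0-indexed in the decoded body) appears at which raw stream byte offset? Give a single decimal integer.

Answer: 23

Derivation:
Chunk 1: stream[0..1]='6' size=0x6=6, data at stream[3..9]='pqvuq6' -> body[0..6], body so far='pqvuq6'
Chunk 2: stream[11..12]='4' size=0x4=4, data at stream[14..18]='sg0f' -> body[6..10], body so far='pqvuq6sg0f'
Chunk 3: stream[20..21]='8' size=0x8=8, data at stream[23..31]='2v1nyyfi' -> body[10..18], body so far='pqvuq6sg0f2v1nyyfi'
Chunk 4: stream[33..34]='5' size=0x5=5, data at stream[36..41]='04w54' -> body[18..23], body so far='pqvuq6sg0f2v1nyyfi04w54'
Chunk 5: stream[43..44]='0' size=0 (terminator). Final body='pqvuq6sg0f2v1nyyfi04w54' (23 bytes)
Body byte 10 at stream offset 23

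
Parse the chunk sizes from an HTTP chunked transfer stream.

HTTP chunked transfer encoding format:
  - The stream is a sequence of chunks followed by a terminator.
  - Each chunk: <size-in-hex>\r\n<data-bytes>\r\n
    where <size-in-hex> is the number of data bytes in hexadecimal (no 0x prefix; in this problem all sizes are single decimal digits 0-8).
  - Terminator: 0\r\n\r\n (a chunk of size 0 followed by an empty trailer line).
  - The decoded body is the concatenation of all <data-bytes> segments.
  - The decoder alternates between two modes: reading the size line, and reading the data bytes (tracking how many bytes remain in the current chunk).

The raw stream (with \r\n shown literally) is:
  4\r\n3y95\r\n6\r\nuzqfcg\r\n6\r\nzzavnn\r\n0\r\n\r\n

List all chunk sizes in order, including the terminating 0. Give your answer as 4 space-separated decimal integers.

Answer: 4 6 6 0

Derivation:
Chunk 1: stream[0..1]='4' size=0x4=4, data at stream[3..7]='3y95' -> body[0..4], body so far='3y95'
Chunk 2: stream[9..10]='6' size=0x6=6, data at stream[12..18]='uzqfcg' -> body[4..10], body so far='3y95uzqfcg'
Chunk 3: stream[20..21]='6' size=0x6=6, data at stream[23..29]='zzavnn' -> body[10..16], body so far='3y95uzqfcgzzavnn'
Chunk 4: stream[31..32]='0' size=0 (terminator). Final body='3y95uzqfcgzzavnn' (16 bytes)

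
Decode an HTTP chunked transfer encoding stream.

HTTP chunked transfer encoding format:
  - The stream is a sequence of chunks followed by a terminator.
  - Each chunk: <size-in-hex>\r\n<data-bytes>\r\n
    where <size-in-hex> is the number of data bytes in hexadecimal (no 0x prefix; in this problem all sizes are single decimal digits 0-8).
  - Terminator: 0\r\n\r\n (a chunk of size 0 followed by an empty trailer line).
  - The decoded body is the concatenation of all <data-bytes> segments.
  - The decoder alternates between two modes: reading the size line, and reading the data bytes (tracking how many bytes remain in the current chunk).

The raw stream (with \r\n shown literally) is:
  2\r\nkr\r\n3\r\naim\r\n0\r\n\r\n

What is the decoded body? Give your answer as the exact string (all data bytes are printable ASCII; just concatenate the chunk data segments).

Chunk 1: stream[0..1]='2' size=0x2=2, data at stream[3..5]='kr' -> body[0..2], body so far='kr'
Chunk 2: stream[7..8]='3' size=0x3=3, data at stream[10..13]='aim' -> body[2..5], body so far='kraim'
Chunk 3: stream[15..16]='0' size=0 (terminator). Final body='kraim' (5 bytes)

Answer: kraim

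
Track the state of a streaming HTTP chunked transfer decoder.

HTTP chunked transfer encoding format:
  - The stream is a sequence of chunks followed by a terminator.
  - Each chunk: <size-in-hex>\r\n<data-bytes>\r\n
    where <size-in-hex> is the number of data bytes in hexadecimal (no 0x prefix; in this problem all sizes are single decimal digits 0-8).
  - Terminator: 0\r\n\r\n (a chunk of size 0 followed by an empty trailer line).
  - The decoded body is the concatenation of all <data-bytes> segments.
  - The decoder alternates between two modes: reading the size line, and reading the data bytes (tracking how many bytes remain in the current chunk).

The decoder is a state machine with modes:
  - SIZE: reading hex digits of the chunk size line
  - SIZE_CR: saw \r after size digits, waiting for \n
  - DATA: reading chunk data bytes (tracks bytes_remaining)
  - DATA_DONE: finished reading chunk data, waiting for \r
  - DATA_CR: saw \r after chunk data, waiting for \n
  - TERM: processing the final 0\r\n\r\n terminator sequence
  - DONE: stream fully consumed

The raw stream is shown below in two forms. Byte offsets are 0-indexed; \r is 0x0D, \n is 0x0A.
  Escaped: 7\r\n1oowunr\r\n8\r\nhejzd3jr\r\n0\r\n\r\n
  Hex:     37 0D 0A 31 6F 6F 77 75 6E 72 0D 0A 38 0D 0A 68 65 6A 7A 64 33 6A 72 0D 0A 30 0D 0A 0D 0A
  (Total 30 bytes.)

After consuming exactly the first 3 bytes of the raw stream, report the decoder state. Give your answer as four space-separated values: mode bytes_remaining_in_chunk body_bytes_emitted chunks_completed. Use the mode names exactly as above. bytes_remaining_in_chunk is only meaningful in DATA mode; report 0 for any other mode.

Answer: DATA 7 0 0

Derivation:
Byte 0 = '7': mode=SIZE remaining=0 emitted=0 chunks_done=0
Byte 1 = 0x0D: mode=SIZE_CR remaining=0 emitted=0 chunks_done=0
Byte 2 = 0x0A: mode=DATA remaining=7 emitted=0 chunks_done=0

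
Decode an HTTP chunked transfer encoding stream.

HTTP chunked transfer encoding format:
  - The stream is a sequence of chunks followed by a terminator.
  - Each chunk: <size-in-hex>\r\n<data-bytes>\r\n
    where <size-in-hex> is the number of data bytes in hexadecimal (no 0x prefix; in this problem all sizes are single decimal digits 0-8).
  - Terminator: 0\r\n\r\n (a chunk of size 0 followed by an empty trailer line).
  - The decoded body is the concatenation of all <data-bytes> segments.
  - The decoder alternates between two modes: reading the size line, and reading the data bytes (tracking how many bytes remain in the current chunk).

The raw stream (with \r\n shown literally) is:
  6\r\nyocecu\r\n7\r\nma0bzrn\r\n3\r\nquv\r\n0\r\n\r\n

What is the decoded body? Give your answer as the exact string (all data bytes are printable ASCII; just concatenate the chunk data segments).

Chunk 1: stream[0..1]='6' size=0x6=6, data at stream[3..9]='yocecu' -> body[0..6], body so far='yocecu'
Chunk 2: stream[11..12]='7' size=0x7=7, data at stream[14..21]='ma0bzrn' -> body[6..13], body so far='yocecuma0bzrn'
Chunk 3: stream[23..24]='3' size=0x3=3, data at stream[26..29]='quv' -> body[13..16], body so far='yocecuma0bzrnquv'
Chunk 4: stream[31..32]='0' size=0 (terminator). Final body='yocecuma0bzrnquv' (16 bytes)

Answer: yocecuma0bzrnquv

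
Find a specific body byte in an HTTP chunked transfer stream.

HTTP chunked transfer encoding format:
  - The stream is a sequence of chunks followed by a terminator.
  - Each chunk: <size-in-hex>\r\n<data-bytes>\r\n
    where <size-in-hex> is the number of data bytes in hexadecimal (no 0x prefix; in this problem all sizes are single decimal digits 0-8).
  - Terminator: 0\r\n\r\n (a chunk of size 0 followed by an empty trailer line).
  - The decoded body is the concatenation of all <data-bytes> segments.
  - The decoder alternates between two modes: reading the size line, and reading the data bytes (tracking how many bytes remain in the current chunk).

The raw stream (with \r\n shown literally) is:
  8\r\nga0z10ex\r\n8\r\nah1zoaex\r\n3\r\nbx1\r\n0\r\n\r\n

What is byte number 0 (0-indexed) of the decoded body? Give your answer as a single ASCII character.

Answer: g

Derivation:
Chunk 1: stream[0..1]='8' size=0x8=8, data at stream[3..11]='ga0z10ex' -> body[0..8], body so far='ga0z10ex'
Chunk 2: stream[13..14]='8' size=0x8=8, data at stream[16..24]='ah1zoaex' -> body[8..16], body so far='ga0z10exah1zoaex'
Chunk 3: stream[26..27]='3' size=0x3=3, data at stream[29..32]='bx1' -> body[16..19], body so far='ga0z10exah1zoaexbx1'
Chunk 4: stream[34..35]='0' size=0 (terminator). Final body='ga0z10exah1zoaexbx1' (19 bytes)
Body byte 0 = 'g'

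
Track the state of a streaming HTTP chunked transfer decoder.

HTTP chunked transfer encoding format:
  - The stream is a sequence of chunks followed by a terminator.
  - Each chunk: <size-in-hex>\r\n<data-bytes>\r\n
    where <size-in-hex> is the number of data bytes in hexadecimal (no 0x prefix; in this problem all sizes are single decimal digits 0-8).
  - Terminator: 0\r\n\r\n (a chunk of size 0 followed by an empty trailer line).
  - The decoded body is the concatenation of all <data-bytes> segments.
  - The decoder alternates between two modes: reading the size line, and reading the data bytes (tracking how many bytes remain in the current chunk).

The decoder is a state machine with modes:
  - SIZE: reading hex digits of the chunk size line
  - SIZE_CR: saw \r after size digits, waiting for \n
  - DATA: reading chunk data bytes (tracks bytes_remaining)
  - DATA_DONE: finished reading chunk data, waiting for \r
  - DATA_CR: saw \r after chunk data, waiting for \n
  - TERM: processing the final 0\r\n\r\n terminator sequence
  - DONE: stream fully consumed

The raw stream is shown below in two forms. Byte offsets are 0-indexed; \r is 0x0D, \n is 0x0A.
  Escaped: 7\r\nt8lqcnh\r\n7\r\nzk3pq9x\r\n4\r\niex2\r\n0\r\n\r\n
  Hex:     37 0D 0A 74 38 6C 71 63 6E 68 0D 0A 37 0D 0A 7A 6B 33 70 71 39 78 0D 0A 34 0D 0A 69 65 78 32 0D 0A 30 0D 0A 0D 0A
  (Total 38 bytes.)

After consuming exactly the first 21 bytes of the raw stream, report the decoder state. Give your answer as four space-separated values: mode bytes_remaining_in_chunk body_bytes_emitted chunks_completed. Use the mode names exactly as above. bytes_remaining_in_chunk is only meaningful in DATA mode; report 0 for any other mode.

Byte 0 = '7': mode=SIZE remaining=0 emitted=0 chunks_done=0
Byte 1 = 0x0D: mode=SIZE_CR remaining=0 emitted=0 chunks_done=0
Byte 2 = 0x0A: mode=DATA remaining=7 emitted=0 chunks_done=0
Byte 3 = 't': mode=DATA remaining=6 emitted=1 chunks_done=0
Byte 4 = '8': mode=DATA remaining=5 emitted=2 chunks_done=0
Byte 5 = 'l': mode=DATA remaining=4 emitted=3 chunks_done=0
Byte 6 = 'q': mode=DATA remaining=3 emitted=4 chunks_done=0
Byte 7 = 'c': mode=DATA remaining=2 emitted=5 chunks_done=0
Byte 8 = 'n': mode=DATA remaining=1 emitted=6 chunks_done=0
Byte 9 = 'h': mode=DATA_DONE remaining=0 emitted=7 chunks_done=0
Byte 10 = 0x0D: mode=DATA_CR remaining=0 emitted=7 chunks_done=0
Byte 11 = 0x0A: mode=SIZE remaining=0 emitted=7 chunks_done=1
Byte 12 = '7': mode=SIZE remaining=0 emitted=7 chunks_done=1
Byte 13 = 0x0D: mode=SIZE_CR remaining=0 emitted=7 chunks_done=1
Byte 14 = 0x0A: mode=DATA remaining=7 emitted=7 chunks_done=1
Byte 15 = 'z': mode=DATA remaining=6 emitted=8 chunks_done=1
Byte 16 = 'k': mode=DATA remaining=5 emitted=9 chunks_done=1
Byte 17 = '3': mode=DATA remaining=4 emitted=10 chunks_done=1
Byte 18 = 'p': mode=DATA remaining=3 emitted=11 chunks_done=1
Byte 19 = 'q': mode=DATA remaining=2 emitted=12 chunks_done=1
Byte 20 = '9': mode=DATA remaining=1 emitted=13 chunks_done=1

Answer: DATA 1 13 1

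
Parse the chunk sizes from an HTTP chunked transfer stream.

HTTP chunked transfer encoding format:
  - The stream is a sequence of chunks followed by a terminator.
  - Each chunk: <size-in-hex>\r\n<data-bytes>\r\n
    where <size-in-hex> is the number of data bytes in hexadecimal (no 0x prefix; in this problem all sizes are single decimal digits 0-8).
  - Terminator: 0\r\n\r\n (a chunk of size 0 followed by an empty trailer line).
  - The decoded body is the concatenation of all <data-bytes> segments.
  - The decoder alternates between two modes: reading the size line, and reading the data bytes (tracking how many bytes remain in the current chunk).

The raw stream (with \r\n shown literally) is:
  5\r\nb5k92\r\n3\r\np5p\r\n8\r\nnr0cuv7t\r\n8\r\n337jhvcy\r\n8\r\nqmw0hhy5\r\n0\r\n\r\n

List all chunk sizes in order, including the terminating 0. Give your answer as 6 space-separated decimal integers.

Chunk 1: stream[0..1]='5' size=0x5=5, data at stream[3..8]='b5k92' -> body[0..5], body so far='b5k92'
Chunk 2: stream[10..11]='3' size=0x3=3, data at stream[13..16]='p5p' -> body[5..8], body so far='b5k92p5p'
Chunk 3: stream[18..19]='8' size=0x8=8, data at stream[21..29]='nr0cuv7t' -> body[8..16], body so far='b5k92p5pnr0cuv7t'
Chunk 4: stream[31..32]='8' size=0x8=8, data at stream[34..42]='337jhvcy' -> body[16..24], body so far='b5k92p5pnr0cuv7t337jhvcy'
Chunk 5: stream[44..45]='8' size=0x8=8, data at stream[47..55]='qmw0hhy5' -> body[24..32], body so far='b5k92p5pnr0cuv7t337jhvcyqmw0hhy5'
Chunk 6: stream[57..58]='0' size=0 (terminator). Final body='b5k92p5pnr0cuv7t337jhvcyqmw0hhy5' (32 bytes)

Answer: 5 3 8 8 8 0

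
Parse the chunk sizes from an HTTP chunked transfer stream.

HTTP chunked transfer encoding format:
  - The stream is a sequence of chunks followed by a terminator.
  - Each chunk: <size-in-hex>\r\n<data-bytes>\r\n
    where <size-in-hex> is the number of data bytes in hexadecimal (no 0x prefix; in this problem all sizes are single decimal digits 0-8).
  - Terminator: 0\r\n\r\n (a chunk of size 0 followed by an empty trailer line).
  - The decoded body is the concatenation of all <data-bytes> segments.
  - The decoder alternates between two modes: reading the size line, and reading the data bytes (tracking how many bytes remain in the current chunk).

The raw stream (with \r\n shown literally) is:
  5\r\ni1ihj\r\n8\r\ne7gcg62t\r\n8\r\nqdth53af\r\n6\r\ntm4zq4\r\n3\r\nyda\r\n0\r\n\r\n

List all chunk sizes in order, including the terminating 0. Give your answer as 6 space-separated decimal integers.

Answer: 5 8 8 6 3 0

Derivation:
Chunk 1: stream[0..1]='5' size=0x5=5, data at stream[3..8]='i1ihj' -> body[0..5], body so far='i1ihj'
Chunk 2: stream[10..11]='8' size=0x8=8, data at stream[13..21]='e7gcg62t' -> body[5..13], body so far='i1ihje7gcg62t'
Chunk 3: stream[23..24]='8' size=0x8=8, data at stream[26..34]='qdth53af' -> body[13..21], body so far='i1ihje7gcg62tqdth53af'
Chunk 4: stream[36..37]='6' size=0x6=6, data at stream[39..45]='tm4zq4' -> body[21..27], body so far='i1ihje7gcg62tqdth53aftm4zq4'
Chunk 5: stream[47..48]='3' size=0x3=3, data at stream[50..53]='yda' -> body[27..30], body so far='i1ihje7gcg62tqdth53aftm4zq4yda'
Chunk 6: stream[55..56]='0' size=0 (terminator). Final body='i1ihje7gcg62tqdth53aftm4zq4yda' (30 bytes)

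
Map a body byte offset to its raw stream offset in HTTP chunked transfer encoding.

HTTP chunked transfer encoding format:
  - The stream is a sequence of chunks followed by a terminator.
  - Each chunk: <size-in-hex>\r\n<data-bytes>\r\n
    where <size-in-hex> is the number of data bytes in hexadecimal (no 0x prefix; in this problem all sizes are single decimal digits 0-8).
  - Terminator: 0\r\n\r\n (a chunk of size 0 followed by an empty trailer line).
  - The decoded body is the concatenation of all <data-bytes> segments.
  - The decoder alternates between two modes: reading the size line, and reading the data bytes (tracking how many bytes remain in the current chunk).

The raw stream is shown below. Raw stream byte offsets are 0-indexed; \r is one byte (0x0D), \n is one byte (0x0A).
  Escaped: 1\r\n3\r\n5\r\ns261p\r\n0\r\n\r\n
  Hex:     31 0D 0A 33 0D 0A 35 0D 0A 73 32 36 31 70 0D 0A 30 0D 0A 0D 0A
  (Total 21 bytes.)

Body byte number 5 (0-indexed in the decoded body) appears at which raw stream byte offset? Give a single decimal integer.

Answer: 13

Derivation:
Chunk 1: stream[0..1]='1' size=0x1=1, data at stream[3..4]='3' -> body[0..1], body so far='3'
Chunk 2: stream[6..7]='5' size=0x5=5, data at stream[9..14]='s261p' -> body[1..6], body so far='3s261p'
Chunk 3: stream[16..17]='0' size=0 (terminator). Final body='3s261p' (6 bytes)
Body byte 5 at stream offset 13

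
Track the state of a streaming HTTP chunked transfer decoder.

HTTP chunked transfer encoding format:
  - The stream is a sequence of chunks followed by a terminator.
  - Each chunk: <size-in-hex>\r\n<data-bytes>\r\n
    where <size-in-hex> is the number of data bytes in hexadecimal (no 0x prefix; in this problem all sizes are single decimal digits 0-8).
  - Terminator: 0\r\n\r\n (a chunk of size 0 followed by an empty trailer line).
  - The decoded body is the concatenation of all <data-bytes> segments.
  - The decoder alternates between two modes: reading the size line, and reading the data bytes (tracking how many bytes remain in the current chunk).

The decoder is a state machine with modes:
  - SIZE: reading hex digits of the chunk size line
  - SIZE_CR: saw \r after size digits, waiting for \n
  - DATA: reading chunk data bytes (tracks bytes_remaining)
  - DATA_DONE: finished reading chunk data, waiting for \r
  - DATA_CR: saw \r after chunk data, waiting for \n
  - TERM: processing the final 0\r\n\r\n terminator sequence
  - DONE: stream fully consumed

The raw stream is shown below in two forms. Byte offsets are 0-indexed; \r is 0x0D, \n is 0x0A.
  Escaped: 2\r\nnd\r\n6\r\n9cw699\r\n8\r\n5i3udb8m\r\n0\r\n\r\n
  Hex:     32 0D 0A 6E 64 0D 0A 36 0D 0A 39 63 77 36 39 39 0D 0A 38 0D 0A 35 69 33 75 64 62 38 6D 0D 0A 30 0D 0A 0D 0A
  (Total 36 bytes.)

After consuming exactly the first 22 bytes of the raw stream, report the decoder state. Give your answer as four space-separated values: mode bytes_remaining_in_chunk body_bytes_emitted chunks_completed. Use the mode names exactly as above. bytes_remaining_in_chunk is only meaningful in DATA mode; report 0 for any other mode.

Answer: DATA 7 9 2

Derivation:
Byte 0 = '2': mode=SIZE remaining=0 emitted=0 chunks_done=0
Byte 1 = 0x0D: mode=SIZE_CR remaining=0 emitted=0 chunks_done=0
Byte 2 = 0x0A: mode=DATA remaining=2 emitted=0 chunks_done=0
Byte 3 = 'n': mode=DATA remaining=1 emitted=1 chunks_done=0
Byte 4 = 'd': mode=DATA_DONE remaining=0 emitted=2 chunks_done=0
Byte 5 = 0x0D: mode=DATA_CR remaining=0 emitted=2 chunks_done=0
Byte 6 = 0x0A: mode=SIZE remaining=0 emitted=2 chunks_done=1
Byte 7 = '6': mode=SIZE remaining=0 emitted=2 chunks_done=1
Byte 8 = 0x0D: mode=SIZE_CR remaining=0 emitted=2 chunks_done=1
Byte 9 = 0x0A: mode=DATA remaining=6 emitted=2 chunks_done=1
Byte 10 = '9': mode=DATA remaining=5 emitted=3 chunks_done=1
Byte 11 = 'c': mode=DATA remaining=4 emitted=4 chunks_done=1
Byte 12 = 'w': mode=DATA remaining=3 emitted=5 chunks_done=1
Byte 13 = '6': mode=DATA remaining=2 emitted=6 chunks_done=1
Byte 14 = '9': mode=DATA remaining=1 emitted=7 chunks_done=1
Byte 15 = '9': mode=DATA_DONE remaining=0 emitted=8 chunks_done=1
Byte 16 = 0x0D: mode=DATA_CR remaining=0 emitted=8 chunks_done=1
Byte 17 = 0x0A: mode=SIZE remaining=0 emitted=8 chunks_done=2
Byte 18 = '8': mode=SIZE remaining=0 emitted=8 chunks_done=2
Byte 19 = 0x0D: mode=SIZE_CR remaining=0 emitted=8 chunks_done=2
Byte 20 = 0x0A: mode=DATA remaining=8 emitted=8 chunks_done=2
Byte 21 = '5': mode=DATA remaining=7 emitted=9 chunks_done=2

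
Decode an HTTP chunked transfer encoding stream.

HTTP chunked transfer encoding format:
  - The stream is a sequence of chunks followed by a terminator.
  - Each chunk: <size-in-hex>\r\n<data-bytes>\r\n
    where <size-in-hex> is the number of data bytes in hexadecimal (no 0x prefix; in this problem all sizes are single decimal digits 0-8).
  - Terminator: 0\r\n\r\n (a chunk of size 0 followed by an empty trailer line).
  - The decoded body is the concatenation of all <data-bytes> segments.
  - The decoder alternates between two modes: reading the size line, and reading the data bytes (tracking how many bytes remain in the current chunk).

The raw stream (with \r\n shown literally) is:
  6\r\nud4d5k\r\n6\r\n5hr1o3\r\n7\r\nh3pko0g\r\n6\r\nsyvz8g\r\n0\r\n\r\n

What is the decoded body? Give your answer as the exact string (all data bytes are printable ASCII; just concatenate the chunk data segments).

Chunk 1: stream[0..1]='6' size=0x6=6, data at stream[3..9]='ud4d5k' -> body[0..6], body so far='ud4d5k'
Chunk 2: stream[11..12]='6' size=0x6=6, data at stream[14..20]='5hr1o3' -> body[6..12], body so far='ud4d5k5hr1o3'
Chunk 3: stream[22..23]='7' size=0x7=7, data at stream[25..32]='h3pko0g' -> body[12..19], body so far='ud4d5k5hr1o3h3pko0g'
Chunk 4: stream[34..35]='6' size=0x6=6, data at stream[37..43]='syvz8g' -> body[19..25], body so far='ud4d5k5hr1o3h3pko0gsyvz8g'
Chunk 5: stream[45..46]='0' size=0 (terminator). Final body='ud4d5k5hr1o3h3pko0gsyvz8g' (25 bytes)

Answer: ud4d5k5hr1o3h3pko0gsyvz8g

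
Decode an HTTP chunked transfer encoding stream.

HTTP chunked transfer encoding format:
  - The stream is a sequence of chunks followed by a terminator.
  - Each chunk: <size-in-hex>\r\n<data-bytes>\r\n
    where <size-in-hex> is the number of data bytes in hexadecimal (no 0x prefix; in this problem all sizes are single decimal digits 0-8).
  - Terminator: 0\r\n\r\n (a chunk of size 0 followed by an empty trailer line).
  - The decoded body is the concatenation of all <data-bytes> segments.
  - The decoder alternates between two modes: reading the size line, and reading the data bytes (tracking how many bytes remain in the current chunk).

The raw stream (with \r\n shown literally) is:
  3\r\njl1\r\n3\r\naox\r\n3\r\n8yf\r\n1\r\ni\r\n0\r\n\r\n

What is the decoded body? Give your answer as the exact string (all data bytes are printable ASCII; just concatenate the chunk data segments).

Chunk 1: stream[0..1]='3' size=0x3=3, data at stream[3..6]='jl1' -> body[0..3], body so far='jl1'
Chunk 2: stream[8..9]='3' size=0x3=3, data at stream[11..14]='aox' -> body[3..6], body so far='jl1aox'
Chunk 3: stream[16..17]='3' size=0x3=3, data at stream[19..22]='8yf' -> body[6..9], body so far='jl1aox8yf'
Chunk 4: stream[24..25]='1' size=0x1=1, data at stream[27..28]='i' -> body[9..10], body so far='jl1aox8yfi'
Chunk 5: stream[30..31]='0' size=0 (terminator). Final body='jl1aox8yfi' (10 bytes)

Answer: jl1aox8yfi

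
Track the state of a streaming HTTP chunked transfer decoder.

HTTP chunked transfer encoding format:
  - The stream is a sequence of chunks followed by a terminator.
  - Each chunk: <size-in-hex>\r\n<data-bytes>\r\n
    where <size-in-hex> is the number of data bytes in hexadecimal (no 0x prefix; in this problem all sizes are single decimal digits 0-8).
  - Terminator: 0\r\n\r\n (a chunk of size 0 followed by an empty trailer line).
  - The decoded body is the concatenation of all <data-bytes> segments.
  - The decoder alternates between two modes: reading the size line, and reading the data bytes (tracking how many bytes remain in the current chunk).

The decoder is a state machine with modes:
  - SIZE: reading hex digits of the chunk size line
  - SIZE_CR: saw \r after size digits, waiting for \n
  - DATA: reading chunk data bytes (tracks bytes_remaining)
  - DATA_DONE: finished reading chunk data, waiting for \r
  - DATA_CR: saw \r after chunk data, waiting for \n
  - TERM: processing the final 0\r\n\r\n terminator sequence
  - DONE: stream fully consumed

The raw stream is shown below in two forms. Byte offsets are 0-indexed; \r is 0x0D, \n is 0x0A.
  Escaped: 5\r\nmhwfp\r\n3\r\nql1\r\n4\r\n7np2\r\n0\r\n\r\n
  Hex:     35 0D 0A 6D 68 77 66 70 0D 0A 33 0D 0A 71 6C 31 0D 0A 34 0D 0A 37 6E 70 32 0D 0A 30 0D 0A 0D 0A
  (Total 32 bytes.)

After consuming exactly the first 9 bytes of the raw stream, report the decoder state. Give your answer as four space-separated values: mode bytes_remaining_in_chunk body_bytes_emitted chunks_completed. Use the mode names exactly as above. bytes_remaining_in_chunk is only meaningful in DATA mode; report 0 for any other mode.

Byte 0 = '5': mode=SIZE remaining=0 emitted=0 chunks_done=0
Byte 1 = 0x0D: mode=SIZE_CR remaining=0 emitted=0 chunks_done=0
Byte 2 = 0x0A: mode=DATA remaining=5 emitted=0 chunks_done=0
Byte 3 = 'm': mode=DATA remaining=4 emitted=1 chunks_done=0
Byte 4 = 'h': mode=DATA remaining=3 emitted=2 chunks_done=0
Byte 5 = 'w': mode=DATA remaining=2 emitted=3 chunks_done=0
Byte 6 = 'f': mode=DATA remaining=1 emitted=4 chunks_done=0
Byte 7 = 'p': mode=DATA_DONE remaining=0 emitted=5 chunks_done=0
Byte 8 = 0x0D: mode=DATA_CR remaining=0 emitted=5 chunks_done=0

Answer: DATA_CR 0 5 0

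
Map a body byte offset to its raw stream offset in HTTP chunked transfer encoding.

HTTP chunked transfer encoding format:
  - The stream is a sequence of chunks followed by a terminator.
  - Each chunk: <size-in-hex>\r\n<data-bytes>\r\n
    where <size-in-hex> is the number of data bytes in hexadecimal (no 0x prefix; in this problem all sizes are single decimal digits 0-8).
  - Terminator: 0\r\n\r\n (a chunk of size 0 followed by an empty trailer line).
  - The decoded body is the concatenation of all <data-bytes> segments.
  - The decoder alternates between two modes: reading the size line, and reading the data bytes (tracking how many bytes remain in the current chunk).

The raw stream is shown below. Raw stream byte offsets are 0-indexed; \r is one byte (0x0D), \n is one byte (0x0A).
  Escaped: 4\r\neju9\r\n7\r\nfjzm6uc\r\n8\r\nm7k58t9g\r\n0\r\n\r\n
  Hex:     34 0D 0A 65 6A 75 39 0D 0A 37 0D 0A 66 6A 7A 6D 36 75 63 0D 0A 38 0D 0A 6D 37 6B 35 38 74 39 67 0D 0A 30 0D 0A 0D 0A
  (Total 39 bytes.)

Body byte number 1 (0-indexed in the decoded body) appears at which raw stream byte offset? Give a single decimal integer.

Chunk 1: stream[0..1]='4' size=0x4=4, data at stream[3..7]='eju9' -> body[0..4], body so far='eju9'
Chunk 2: stream[9..10]='7' size=0x7=7, data at stream[12..19]='fjzm6uc' -> body[4..11], body so far='eju9fjzm6uc'
Chunk 3: stream[21..22]='8' size=0x8=8, data at stream[24..32]='m7k58t9g' -> body[11..19], body so far='eju9fjzm6ucm7k58t9g'
Chunk 4: stream[34..35]='0' size=0 (terminator). Final body='eju9fjzm6ucm7k58t9g' (19 bytes)
Body byte 1 at stream offset 4

Answer: 4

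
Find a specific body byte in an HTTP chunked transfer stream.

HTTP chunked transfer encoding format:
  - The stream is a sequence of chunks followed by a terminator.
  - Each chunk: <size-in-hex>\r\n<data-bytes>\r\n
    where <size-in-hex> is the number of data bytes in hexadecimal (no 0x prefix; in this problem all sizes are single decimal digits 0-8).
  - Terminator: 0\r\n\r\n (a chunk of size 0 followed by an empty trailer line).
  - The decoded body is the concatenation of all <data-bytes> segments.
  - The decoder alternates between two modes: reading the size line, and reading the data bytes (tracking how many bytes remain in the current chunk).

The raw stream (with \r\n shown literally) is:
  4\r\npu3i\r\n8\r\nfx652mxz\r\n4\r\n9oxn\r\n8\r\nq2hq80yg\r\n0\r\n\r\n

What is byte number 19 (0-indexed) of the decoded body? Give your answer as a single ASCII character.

Chunk 1: stream[0..1]='4' size=0x4=4, data at stream[3..7]='pu3i' -> body[0..4], body so far='pu3i'
Chunk 2: stream[9..10]='8' size=0x8=8, data at stream[12..20]='fx652mxz' -> body[4..12], body so far='pu3ifx652mxz'
Chunk 3: stream[22..23]='4' size=0x4=4, data at stream[25..29]='9oxn' -> body[12..16], body so far='pu3ifx652mxz9oxn'
Chunk 4: stream[31..32]='8' size=0x8=8, data at stream[34..42]='q2hq80yg' -> body[16..24], body so far='pu3ifx652mxz9oxnq2hq80yg'
Chunk 5: stream[44..45]='0' size=0 (terminator). Final body='pu3ifx652mxz9oxnq2hq80yg' (24 bytes)
Body byte 19 = 'q'

Answer: q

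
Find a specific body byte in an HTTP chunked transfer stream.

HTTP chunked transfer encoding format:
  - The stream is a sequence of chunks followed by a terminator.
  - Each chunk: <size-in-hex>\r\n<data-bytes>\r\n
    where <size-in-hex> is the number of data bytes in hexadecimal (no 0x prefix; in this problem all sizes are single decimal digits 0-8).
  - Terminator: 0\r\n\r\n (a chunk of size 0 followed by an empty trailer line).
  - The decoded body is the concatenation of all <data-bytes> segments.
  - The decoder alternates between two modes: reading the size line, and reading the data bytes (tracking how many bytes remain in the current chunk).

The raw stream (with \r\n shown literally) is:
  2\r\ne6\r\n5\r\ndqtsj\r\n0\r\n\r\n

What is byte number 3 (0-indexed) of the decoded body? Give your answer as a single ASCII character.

Answer: q

Derivation:
Chunk 1: stream[0..1]='2' size=0x2=2, data at stream[3..5]='e6' -> body[0..2], body so far='e6'
Chunk 2: stream[7..8]='5' size=0x5=5, data at stream[10..15]='dqtsj' -> body[2..7], body so far='e6dqtsj'
Chunk 3: stream[17..18]='0' size=0 (terminator). Final body='e6dqtsj' (7 bytes)
Body byte 3 = 'q'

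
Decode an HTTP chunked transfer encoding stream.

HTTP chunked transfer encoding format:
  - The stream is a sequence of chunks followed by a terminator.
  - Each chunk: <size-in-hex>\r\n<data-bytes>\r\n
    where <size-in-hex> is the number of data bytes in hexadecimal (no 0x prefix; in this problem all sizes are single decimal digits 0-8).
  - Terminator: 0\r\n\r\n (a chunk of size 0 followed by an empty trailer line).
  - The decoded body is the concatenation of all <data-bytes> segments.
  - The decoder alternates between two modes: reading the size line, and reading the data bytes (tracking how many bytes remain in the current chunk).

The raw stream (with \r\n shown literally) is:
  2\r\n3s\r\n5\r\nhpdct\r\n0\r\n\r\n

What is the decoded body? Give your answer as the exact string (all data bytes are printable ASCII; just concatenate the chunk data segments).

Answer: 3shpdct

Derivation:
Chunk 1: stream[0..1]='2' size=0x2=2, data at stream[3..5]='3s' -> body[0..2], body so far='3s'
Chunk 2: stream[7..8]='5' size=0x5=5, data at stream[10..15]='hpdct' -> body[2..7], body so far='3shpdct'
Chunk 3: stream[17..18]='0' size=0 (terminator). Final body='3shpdct' (7 bytes)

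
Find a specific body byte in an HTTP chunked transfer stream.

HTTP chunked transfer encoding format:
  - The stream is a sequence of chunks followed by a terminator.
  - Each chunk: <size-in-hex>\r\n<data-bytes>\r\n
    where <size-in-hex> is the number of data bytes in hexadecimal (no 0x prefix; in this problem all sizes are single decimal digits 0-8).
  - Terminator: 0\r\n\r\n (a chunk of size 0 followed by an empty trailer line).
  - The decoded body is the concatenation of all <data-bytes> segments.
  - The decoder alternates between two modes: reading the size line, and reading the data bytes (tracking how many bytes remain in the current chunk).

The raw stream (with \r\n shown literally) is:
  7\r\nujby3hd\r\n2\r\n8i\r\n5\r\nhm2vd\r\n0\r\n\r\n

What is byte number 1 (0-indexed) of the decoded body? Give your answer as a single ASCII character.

Answer: j

Derivation:
Chunk 1: stream[0..1]='7' size=0x7=7, data at stream[3..10]='ujby3hd' -> body[0..7], body so far='ujby3hd'
Chunk 2: stream[12..13]='2' size=0x2=2, data at stream[15..17]='8i' -> body[7..9], body so far='ujby3hd8i'
Chunk 3: stream[19..20]='5' size=0x5=5, data at stream[22..27]='hm2vd' -> body[9..14], body so far='ujby3hd8ihm2vd'
Chunk 4: stream[29..30]='0' size=0 (terminator). Final body='ujby3hd8ihm2vd' (14 bytes)
Body byte 1 = 'j'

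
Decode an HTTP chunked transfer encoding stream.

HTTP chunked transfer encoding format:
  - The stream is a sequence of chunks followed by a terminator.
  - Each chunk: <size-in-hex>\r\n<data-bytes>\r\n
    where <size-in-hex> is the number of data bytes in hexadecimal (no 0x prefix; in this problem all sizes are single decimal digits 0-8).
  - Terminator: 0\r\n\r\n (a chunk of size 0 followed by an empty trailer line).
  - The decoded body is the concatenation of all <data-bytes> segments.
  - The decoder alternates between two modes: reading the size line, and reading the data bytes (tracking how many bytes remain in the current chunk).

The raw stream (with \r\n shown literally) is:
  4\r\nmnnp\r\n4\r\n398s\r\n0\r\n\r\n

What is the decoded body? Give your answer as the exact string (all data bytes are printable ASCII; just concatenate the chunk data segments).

Answer: mnnp398s

Derivation:
Chunk 1: stream[0..1]='4' size=0x4=4, data at stream[3..7]='mnnp' -> body[0..4], body so far='mnnp'
Chunk 2: stream[9..10]='4' size=0x4=4, data at stream[12..16]='398s' -> body[4..8], body so far='mnnp398s'
Chunk 3: stream[18..19]='0' size=0 (terminator). Final body='mnnp398s' (8 bytes)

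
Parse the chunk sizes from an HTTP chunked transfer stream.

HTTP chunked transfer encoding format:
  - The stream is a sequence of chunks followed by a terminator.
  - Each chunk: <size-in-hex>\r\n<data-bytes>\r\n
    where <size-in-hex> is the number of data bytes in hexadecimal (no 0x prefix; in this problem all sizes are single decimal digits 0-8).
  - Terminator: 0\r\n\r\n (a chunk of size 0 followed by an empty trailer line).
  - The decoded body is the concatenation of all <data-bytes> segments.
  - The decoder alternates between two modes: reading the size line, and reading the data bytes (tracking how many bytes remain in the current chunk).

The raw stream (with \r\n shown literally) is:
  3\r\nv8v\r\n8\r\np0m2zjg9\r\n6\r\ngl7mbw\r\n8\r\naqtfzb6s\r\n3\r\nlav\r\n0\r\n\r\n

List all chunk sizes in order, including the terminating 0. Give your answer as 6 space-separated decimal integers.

Chunk 1: stream[0..1]='3' size=0x3=3, data at stream[3..6]='v8v' -> body[0..3], body so far='v8v'
Chunk 2: stream[8..9]='8' size=0x8=8, data at stream[11..19]='p0m2zjg9' -> body[3..11], body so far='v8vp0m2zjg9'
Chunk 3: stream[21..22]='6' size=0x6=6, data at stream[24..30]='gl7mbw' -> body[11..17], body so far='v8vp0m2zjg9gl7mbw'
Chunk 4: stream[32..33]='8' size=0x8=8, data at stream[35..43]='aqtfzb6s' -> body[17..25], body so far='v8vp0m2zjg9gl7mbwaqtfzb6s'
Chunk 5: stream[45..46]='3' size=0x3=3, data at stream[48..51]='lav' -> body[25..28], body so far='v8vp0m2zjg9gl7mbwaqtfzb6slav'
Chunk 6: stream[53..54]='0' size=0 (terminator). Final body='v8vp0m2zjg9gl7mbwaqtfzb6slav' (28 bytes)

Answer: 3 8 6 8 3 0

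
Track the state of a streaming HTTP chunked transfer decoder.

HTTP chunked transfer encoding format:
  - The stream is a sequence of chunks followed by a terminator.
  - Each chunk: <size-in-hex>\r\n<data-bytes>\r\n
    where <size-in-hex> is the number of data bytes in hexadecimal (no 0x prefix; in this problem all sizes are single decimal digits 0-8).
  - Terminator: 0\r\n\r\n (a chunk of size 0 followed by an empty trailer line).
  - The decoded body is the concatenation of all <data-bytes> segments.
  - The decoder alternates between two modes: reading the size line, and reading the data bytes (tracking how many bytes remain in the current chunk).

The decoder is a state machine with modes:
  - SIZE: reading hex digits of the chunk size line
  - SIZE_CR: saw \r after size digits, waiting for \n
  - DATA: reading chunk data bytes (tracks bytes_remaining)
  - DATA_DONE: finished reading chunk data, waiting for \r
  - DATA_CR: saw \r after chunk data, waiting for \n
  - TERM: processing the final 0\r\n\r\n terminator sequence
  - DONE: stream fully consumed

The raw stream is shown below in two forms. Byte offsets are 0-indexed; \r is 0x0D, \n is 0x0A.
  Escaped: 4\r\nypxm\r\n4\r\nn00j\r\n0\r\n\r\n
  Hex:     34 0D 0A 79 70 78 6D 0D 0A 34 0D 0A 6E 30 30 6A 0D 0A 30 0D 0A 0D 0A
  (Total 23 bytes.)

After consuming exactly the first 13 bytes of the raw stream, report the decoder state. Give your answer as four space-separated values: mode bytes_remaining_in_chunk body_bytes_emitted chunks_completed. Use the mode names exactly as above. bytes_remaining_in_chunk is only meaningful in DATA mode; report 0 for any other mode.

Byte 0 = '4': mode=SIZE remaining=0 emitted=0 chunks_done=0
Byte 1 = 0x0D: mode=SIZE_CR remaining=0 emitted=0 chunks_done=0
Byte 2 = 0x0A: mode=DATA remaining=4 emitted=0 chunks_done=0
Byte 3 = 'y': mode=DATA remaining=3 emitted=1 chunks_done=0
Byte 4 = 'p': mode=DATA remaining=2 emitted=2 chunks_done=0
Byte 5 = 'x': mode=DATA remaining=1 emitted=3 chunks_done=0
Byte 6 = 'm': mode=DATA_DONE remaining=0 emitted=4 chunks_done=0
Byte 7 = 0x0D: mode=DATA_CR remaining=0 emitted=4 chunks_done=0
Byte 8 = 0x0A: mode=SIZE remaining=0 emitted=4 chunks_done=1
Byte 9 = '4': mode=SIZE remaining=0 emitted=4 chunks_done=1
Byte 10 = 0x0D: mode=SIZE_CR remaining=0 emitted=4 chunks_done=1
Byte 11 = 0x0A: mode=DATA remaining=4 emitted=4 chunks_done=1
Byte 12 = 'n': mode=DATA remaining=3 emitted=5 chunks_done=1

Answer: DATA 3 5 1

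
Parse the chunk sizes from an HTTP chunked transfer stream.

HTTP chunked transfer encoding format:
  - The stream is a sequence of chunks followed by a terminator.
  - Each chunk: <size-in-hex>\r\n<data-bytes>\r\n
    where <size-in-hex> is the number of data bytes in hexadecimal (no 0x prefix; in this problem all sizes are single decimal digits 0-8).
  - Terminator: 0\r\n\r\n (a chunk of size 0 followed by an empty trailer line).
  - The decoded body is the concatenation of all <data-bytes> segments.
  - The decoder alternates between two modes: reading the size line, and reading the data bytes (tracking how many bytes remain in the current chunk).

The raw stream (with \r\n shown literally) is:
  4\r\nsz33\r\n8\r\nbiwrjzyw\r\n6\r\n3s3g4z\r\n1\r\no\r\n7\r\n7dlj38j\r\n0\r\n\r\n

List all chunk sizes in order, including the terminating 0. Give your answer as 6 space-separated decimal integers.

Chunk 1: stream[0..1]='4' size=0x4=4, data at stream[3..7]='sz33' -> body[0..4], body so far='sz33'
Chunk 2: stream[9..10]='8' size=0x8=8, data at stream[12..20]='biwrjzyw' -> body[4..12], body so far='sz33biwrjzyw'
Chunk 3: stream[22..23]='6' size=0x6=6, data at stream[25..31]='3s3g4z' -> body[12..18], body so far='sz33biwrjzyw3s3g4z'
Chunk 4: stream[33..34]='1' size=0x1=1, data at stream[36..37]='o' -> body[18..19], body so far='sz33biwrjzyw3s3g4zo'
Chunk 5: stream[39..40]='7' size=0x7=7, data at stream[42..49]='7dlj38j' -> body[19..26], body so far='sz33biwrjzyw3s3g4zo7dlj38j'
Chunk 6: stream[51..52]='0' size=0 (terminator). Final body='sz33biwrjzyw3s3g4zo7dlj38j' (26 bytes)

Answer: 4 8 6 1 7 0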